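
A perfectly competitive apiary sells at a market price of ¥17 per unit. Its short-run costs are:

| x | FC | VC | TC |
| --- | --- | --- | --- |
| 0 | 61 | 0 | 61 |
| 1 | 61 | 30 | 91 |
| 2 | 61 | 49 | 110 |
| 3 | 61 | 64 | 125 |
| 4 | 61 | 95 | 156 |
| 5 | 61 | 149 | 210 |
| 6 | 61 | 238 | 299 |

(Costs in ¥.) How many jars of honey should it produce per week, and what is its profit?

Tabulate TR − TC: x=0: -61; x=1: -74; x=2: -76; x=3: -74; x=4: -88; x=5: -125; x=6: -197.
Profit is highest at x = 0. Equivalently, the lowest AVC in the table is 64/3 ≈ ¥21.33 at x = 3, and P = ¥17 falls below it — price never covers variable cost, so the firm shuts down and loses only its fixed cost.

x = 0 (shut down); profit = -¥61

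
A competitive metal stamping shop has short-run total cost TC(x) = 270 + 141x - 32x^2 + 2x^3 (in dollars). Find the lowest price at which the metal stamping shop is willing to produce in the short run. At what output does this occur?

$13 per unit, at x = 8

The shutdown price is the minimum of AVC. VC = 141x - 32x^2 + 2x^3, so AVC = 141 - 32x + 2x^2.
At the minimum of AVC, MC = AVC. MC = 141 - 64x + 6x^2; setting MC = AVC gives 4x^2 - 32x = 0, so x = 8. min AVC = 13.
The firm shuts down for any P below $13.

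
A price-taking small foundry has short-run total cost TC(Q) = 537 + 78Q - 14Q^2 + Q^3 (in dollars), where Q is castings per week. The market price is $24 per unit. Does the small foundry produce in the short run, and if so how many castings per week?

Shut down

Strip out fixed cost: VC = 78Q - 14Q^2 + Q^3. Then AVC = 78 - 14Q + Q^2 and MC = 78 - 28Q + 3Q^2.
AVC hits its minimum where MC = AVC, at Q = 7, giving min AVC = 78 - 14·7 + 7^2 = $29.
With P < min AVC ($24 < $29), every unit sold adds to the loss.
Best response: produce nothing and absorb the $537 fixed cost.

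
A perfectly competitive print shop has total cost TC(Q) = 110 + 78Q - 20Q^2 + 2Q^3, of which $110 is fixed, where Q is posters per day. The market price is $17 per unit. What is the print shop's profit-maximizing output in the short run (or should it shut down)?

From TC, MC = TC'(Q) = 78 - 40Q + 6Q^2 and AVC = VC/Q = 78 - 20Q + 2Q^2.
AVC hits its minimum where MC = AVC, at Q = 5, giving min AVC = 78 - 20·5 + 2·5^2 = $28.
P = $17 lies below min AVC = $28; no output level covers variable cost.
Shutting down limits the loss to fixed cost, $110.

Shut down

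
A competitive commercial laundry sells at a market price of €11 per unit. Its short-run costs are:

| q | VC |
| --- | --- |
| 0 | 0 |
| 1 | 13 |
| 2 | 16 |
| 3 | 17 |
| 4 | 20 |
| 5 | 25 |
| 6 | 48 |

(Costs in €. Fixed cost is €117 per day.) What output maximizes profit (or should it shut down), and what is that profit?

q = 5; profit = -€87

Profit at each row (π = 11q − TC): q=0: -117; q=1: -119; q=2: -111; q=3: -101; q=4: -93; q=5: -87; q=6: -99.
Profit is maximized at q = 5. AVC there is 25/5 = €5 ≤ P, so producing beats shutting down (which would give -€117).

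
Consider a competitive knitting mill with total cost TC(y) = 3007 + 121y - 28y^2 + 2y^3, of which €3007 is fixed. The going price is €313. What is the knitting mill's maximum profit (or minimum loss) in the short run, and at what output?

Profit = -€127 at y = 12

AVC = 121 - 28y + 2y^2; min AVC = €23 at y = 7. Since P = €313 ≥ min AVC, the firm produces.
MC = 121 - 56y + 6y^2. Setting P = MC and taking the root on the rising branch gives y* = 12.
TR = 313·12 = 3756. TC = 3007 + 876 = 3883. Profit = 3756 − 3883 = -€127.
Shutting down would mean losing the fixed cost of €3007, so operating at a loss of €127 is better by €2880.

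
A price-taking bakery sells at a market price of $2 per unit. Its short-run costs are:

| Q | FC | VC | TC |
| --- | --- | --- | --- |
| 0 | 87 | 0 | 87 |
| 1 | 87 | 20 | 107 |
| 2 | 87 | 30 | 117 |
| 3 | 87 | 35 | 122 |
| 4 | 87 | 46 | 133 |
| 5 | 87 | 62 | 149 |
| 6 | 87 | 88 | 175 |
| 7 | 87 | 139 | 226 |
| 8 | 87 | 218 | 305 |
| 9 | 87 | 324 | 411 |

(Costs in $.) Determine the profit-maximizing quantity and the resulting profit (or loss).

Q = 0 (shut down); profit = -$87

Tabulate TR − TC: Q=0: -87; Q=1: -105; Q=2: -113; Q=3: -116; Q=4: -125; Q=5: -139; Q=6: -163; Q=7: -212; Q=8: -289; Q=9: -393.
Profit is highest at Q = 0. Equivalently, the lowest AVC in the table is 46/4 ≈ $11.50 at Q = 4, and P = $2 falls below it — price never covers variable cost, so the firm shuts down and loses only its fixed cost.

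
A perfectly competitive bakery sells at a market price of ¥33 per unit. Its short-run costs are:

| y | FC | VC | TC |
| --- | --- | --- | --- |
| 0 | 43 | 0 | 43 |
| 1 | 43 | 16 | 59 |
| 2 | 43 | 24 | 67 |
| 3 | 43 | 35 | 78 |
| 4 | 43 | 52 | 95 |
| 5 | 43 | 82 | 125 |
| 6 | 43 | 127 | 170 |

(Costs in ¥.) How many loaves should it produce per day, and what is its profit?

Profit at each row (π = 33y − TC): y=0: -43; y=1: -26; y=2: -1; y=3: 21; y=4: 37; y=5: 40; y=6: 28.
Profit is maximized at y = 5. AVC there is 82/5 = ¥16.40 ≤ P, so producing beats shutting down (which would give -¥43).

y = 5; profit = ¥40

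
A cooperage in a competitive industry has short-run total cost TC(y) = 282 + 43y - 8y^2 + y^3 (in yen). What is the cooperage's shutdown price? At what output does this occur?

The shutdown price is the minimum of AVC. VC = 43y - 8y^2 + y^3, so AVC = 43 - 8y + y^2.
At the minimum of AVC, MC = AVC. MC = 43 - 16y + 3y^2; setting MC = AVC gives 2y^2 - 8y = 0, so y = 4. min AVC = 27.
So the shutdown price is ¥27.

¥27 per unit, at y = 4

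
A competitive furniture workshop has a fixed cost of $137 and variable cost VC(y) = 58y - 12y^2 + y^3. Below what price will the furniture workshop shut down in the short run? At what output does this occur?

Short-run supply begins at min AVC. From VC = 58y - 12y^2 + y^3, AVC = 58 - 12y + y^2.
At the minimum of AVC, MC = AVC. MC = 58 - 24y + 3y^2; setting MC = AVC gives 2y^2 - 12y = 0, so y = 6. min AVC = 22.
For P < $22 the firm produces nothing.

$22 per unit, at y = 6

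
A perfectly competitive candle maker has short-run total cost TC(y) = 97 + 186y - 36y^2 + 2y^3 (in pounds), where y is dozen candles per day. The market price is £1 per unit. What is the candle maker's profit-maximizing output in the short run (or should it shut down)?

From TC, MC = TC'(y) = 186 - 72y + 6y^2 and AVC = VC/y = 186 - 36y + 2y^2.
The AVC parabola has its vertex at y = 36/4 = 9, where AVC = 186 - 36·9 + 2·9^2 = £24.
P = £1 lies below min AVC = £24; no output level covers variable cost.
The firm minimizes its loss by shutting down and losing only its fixed cost of £97.

Shut down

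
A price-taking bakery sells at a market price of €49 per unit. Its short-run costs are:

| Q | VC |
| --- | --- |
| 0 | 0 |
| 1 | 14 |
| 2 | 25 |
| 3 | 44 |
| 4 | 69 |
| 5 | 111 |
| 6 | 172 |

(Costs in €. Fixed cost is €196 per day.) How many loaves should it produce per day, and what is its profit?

Q = 5; profit = -€62

Compute π = P·Q − TC at each output: Q=0: -196; Q=1: -161; Q=2: -123; Q=3: -93; Q=4: -69; Q=5: -62; Q=6: -74.
Profit is maximized at Q = 5. AVC there is 111/5 = €22.20 ≤ P, so producing beats shutting down (which would give -€196).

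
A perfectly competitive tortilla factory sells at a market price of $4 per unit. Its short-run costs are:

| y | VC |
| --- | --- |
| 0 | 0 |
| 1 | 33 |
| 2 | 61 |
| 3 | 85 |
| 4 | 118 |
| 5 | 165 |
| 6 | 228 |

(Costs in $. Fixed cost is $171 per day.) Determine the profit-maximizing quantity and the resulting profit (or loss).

y = 0 (shut down); profit = -$171

Profit at each row (π = 4y − TC): y=0: -171; y=1: -200; y=2: -224; y=3: -244; y=4: -273; y=5: -316; y=6: -375.
Profit is highest at y = 0. Equivalently, the lowest AVC in the table is 85/3 ≈ $28.33 at y = 3, and P = $4 falls below it — price never covers variable cost, so the firm shuts down and loses only its fixed cost.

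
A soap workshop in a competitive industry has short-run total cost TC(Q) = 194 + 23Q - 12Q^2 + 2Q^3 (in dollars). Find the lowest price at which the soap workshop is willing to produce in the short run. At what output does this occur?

$5 per unit, at Q = 3

Short-run supply begins at min AVC. From VC = 23Q - 12Q^2 + 2Q^3, AVC = 23 - 12Q + 2Q^2.
At the minimum of AVC, MC = AVC. MC = 23 - 24Q + 6Q^2; setting MC = AVC gives 4Q^2 - 12Q = 0, so Q = 3. min AVC = 5.
For P < $5 the firm produces nothing.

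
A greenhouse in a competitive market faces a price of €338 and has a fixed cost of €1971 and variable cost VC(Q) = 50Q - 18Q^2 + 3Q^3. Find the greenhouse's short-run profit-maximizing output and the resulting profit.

Profit = -€51 at Q = 8

AVC = 50 - 18Q + 3Q^2 has its minimum €23 at Q = 3; price €338 clears that bar, so the firm operates.
MC = 50 - 36Q + 9Q^2. Setting P = MC and taking the root on the rising branch gives Q* = 8.
TR = 338·8 = 2704. TC = 1971 + 784 = 2755. Profit = 2704 − 2755 = -€51.
By producing, the firm covers all variable cost plus €1920 of fixed cost; shutting down would lose the full €1971.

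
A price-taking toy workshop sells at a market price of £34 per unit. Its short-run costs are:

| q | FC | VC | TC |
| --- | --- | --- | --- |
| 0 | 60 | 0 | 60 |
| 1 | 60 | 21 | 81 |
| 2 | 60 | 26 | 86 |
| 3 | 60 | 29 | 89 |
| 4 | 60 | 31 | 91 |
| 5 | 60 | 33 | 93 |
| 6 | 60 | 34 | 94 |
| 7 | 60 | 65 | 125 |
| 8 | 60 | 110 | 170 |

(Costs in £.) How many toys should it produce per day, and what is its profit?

Profit at each row (π = 34q − TC): q=0: -60; q=1: -47; q=2: -18; q=3: 13; q=4: 45; q=5: 77; q=6: 110; q=7: 113; q=8: 102.
Profit is maximized at q = 7. AVC there is 65/7 = £9.29 ≤ P, so producing beats shutting down (which would give -£60).

q = 7; profit = £113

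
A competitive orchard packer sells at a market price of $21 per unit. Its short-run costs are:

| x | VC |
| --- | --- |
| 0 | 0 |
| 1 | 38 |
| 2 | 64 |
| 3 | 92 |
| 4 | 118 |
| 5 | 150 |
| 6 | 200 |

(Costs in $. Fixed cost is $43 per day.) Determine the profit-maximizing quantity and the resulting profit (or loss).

Tabulate TR − TC: x=0: -43; x=1: -60; x=2: -65; x=3: -72; x=4: -77; x=5: -88; x=6: -117.
Profit is highest at x = 0. Equivalently, the lowest AVC in the table is 118/4 ≈ $29.50 at x = 4, and P = $21 falls below it — price never covers variable cost, so the firm shuts down and loses only its fixed cost.

x = 0 (shut down); profit = -$43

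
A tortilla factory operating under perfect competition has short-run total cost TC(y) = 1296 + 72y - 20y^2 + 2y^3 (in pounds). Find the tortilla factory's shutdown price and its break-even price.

Shutdown price = £22; break-even price = £198

Shutdown price = min AVC. AVC = 72 - 20y + 2y^2, with vertex at y = 5 and minimum £22.
ATC = 1296/y + 72 - 20y + 2y^2. Setting dATC/dy = −1296/y^2 − 20 + 4y = 0 gives y = 9 (since 4·9^3 − 20·9^2 = 1296).
min ATC = 1296/9 + 72 − 20·9 + 2·9^2 = £198. That is the break-even price.
Between these two prices the firm operates at a loss; above £198 it earns a profit.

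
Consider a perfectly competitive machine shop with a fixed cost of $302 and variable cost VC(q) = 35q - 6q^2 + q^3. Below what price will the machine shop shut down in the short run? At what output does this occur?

Short-run supply begins at min AVC. From VC = 35q - 6q^2 + q^3, AVC = 35 - 6q + q^2.
At the minimum of AVC, MC = AVC. MC = 35 - 12q + 3q^2; setting MC = AVC gives 2q^2 - 6q = 0, so q = 3. min AVC = 26.
So the shutdown price is $26.

$26 per unit, at q = 3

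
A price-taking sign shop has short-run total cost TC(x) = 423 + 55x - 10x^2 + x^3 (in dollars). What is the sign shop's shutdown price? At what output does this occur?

Short-run supply begins at min AVC. From VC = 55x - 10x^2 + x^3, AVC = 55 - 10x + x^2.
At the minimum of AVC, MC = AVC. MC = 55 - 20x + 3x^2; setting MC = AVC gives 2x^2 - 10x = 0, so x = 5. min AVC = 30.
The firm shuts down for any P below $30.

$30 per unit, at x = 5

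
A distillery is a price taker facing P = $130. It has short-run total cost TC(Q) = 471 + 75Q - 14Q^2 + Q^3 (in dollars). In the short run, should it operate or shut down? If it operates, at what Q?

Produce at Q = 11

Strip out fixed cost: VC = 75Q - 14Q^2 + Q^3. Then AVC = 75 - 14Q + Q^2 and MC = 75 - 28Q + 3Q^2.
The AVC parabola has its vertex at Q = 14/2 = 7, where AVC = 75 - 14·7 + 7^2 = $26.
Since P = $130 ≥ min AVC = $26, price covers variable cost and the firm should produce.
Set P = MC: 130 = 75 - 28Q + 3Q^2 → -55 - 28Q + 3Q^2 = 0. The roots are Q = -5/3 and Q = 11; the profit-maximizing output is on the rising part of MC, so Q* = 11.
Check: AVC at Q = 11 is $42 ≤ P, so revenue covers variable cost.
Profit = P·Q − TC = 130·11 − 933 = $497.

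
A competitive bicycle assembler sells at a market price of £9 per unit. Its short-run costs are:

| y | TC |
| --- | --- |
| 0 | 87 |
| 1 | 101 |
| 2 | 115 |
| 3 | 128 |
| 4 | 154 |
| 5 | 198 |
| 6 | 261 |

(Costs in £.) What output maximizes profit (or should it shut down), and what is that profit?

Profit at each row (π = 9y − TC): y=0: -87; y=1: -92; y=2: -97; y=3: -101; y=4: -118; y=5: -153; y=6: -207.
Profit is highest at y = 0. Equivalently, the lowest AVC in the table is 41/3 ≈ £13.67 at y = 3, and P = £9 falls below it — price never covers variable cost, so the firm shuts down and loses only its fixed cost.

y = 0 (shut down); profit = -£87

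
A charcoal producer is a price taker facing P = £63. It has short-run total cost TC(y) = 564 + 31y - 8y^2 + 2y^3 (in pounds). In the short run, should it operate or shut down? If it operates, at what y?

Strip out fixed cost: VC = 31y - 8y^2 + 2y^3. Then AVC = 31 - 8y + 2y^2 and MC = 31 - 16y + 6y^2.
AVC is minimized where dAVC/dy = -8 + 4y = 0, at y = 2; min AVC = 31 - 8·2 + 2·2^2 = £23.
P = £63 exceeds min AVC = £23, so the firm stays open.
P = MC gives -32 - 16y + 6y^2 = 0, with roots -4/3 and 4. Take the larger (rising MC): y* = 4.
Check: AVC at y = 4 is £31 ≤ P, so revenue covers variable cost.
Profit = P·y − TC = 63·4 − 688 = -£436, a loss, but smaller than the £564 fixed cost the firm would lose by shutting down.

Produce at y = 4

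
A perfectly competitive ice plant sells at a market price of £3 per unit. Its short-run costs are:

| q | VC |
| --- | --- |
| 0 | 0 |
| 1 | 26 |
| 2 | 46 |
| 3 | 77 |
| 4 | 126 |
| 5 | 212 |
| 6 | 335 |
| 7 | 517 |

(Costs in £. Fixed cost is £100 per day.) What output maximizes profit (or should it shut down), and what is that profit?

q = 0 (shut down); profit = -£100

Tabulate TR − TC: q=0: -100; q=1: -123; q=2: -140; q=3: -168; q=4: -214; q=5: -297; q=6: -417; q=7: -596.
Profit is highest at q = 0. Equivalently, the lowest AVC in the table is 46/2 ≈ £23 at q = 2, and P = £3 falls below it — price never covers variable cost, so the firm shuts down and loses only its fixed cost.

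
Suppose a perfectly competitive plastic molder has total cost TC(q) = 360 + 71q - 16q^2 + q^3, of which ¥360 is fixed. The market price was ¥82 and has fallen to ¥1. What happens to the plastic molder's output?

Output falls from 11 to 0 (the firm shuts down)

MC = 71 - 32q + 3q^2; the shutdown threshold is min AVC = ¥7 (at q = 8).
At P = ¥82 ≥ min AVC, set P = MC on the rising branch: q = 11.
At P = ¥1 < min AVC = ¥7, price no longer covers variable cost at any output, so the firm shuts down: q = 0.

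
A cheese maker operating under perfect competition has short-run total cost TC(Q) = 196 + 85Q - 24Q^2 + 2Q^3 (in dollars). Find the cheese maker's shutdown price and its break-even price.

AVC = 85 - 24Q + 2Q^2; minimized at Q = 6, giving min AVC = $13. That is the shutdown price.
ATC = 196/Q + 85 - 24Q + 2Q^2. Setting dATC/dQ = −196/Q^2 − 24 + 4Q = 0 gives Q = 7 (since 4·7^3 − 24·7^2 = 196).
min ATC = 196/7 + 85 − 24·7 + 2·7^2 = $43. That is the break-even price.
Between these two prices the firm operates at a loss; above $43 it earns a profit.

Shutdown price = $13; break-even price = $43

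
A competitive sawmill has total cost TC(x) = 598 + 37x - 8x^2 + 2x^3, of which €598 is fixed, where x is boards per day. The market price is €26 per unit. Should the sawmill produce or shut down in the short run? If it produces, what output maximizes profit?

Strip out fixed cost: VC = 37x - 8x^2 + 2x^3. Then AVC = 37 - 8x + 2x^2 and MC = 37 - 16x + 6x^2.
AVC hits its minimum where MC = AVC, at x = 2, giving min AVC = 37 - 8·2 + 2·2^2 = €29.
With P < min AVC (€26 < €29), every unit sold adds to the loss.
Best response: produce nothing and absorb the €598 fixed cost.

Shut down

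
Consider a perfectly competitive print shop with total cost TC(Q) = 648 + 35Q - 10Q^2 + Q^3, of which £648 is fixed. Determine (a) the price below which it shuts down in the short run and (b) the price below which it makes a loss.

AVC = 35 - 10Q + Q^2; minimized at Q = 5, giving min AVC = £10. That is the shutdown price.
ATC = 648/Q + 35 - 10Q + Q^2. Setting dATC/dQ = −648/Q^2 − 10 + 2Q = 0 gives Q = 9 (since 2·9^3 − 10·9^2 = 648).
min ATC = 648/9 + 35 − 10·9 + 9^2 = £98. That is the break-even price.
For £10 ≤ P < £98 the firm produces at a loss; below £10 it shuts down.

Shutdown price = £10; break-even price = £98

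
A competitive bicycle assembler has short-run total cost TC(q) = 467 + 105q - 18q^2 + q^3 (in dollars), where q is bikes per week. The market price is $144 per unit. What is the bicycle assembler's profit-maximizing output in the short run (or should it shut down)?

Produce at q = 13

From TC, MC = TC'(q) = 105 - 36q + 3q^2 and AVC = VC/q = 105 - 18q + q^2.
AVC is minimized where dAVC/dq = -18 + 2q = 0, at q = 9; min AVC = 105 - 18·9 + 9^2 = $24.
Because $144 ≥ $24, revenue can cover variable cost; the firm operates.
Solving P = MC: -39 - 36q + 3q^2 = 0 ⇒ q = -1 or 13. On the upward-sloping branch, q* = 13.
Check: AVC at q = 13 is $40 ≤ P, so revenue covers variable cost.
Profit = P·q − TC = 144·13 − 987 = $885.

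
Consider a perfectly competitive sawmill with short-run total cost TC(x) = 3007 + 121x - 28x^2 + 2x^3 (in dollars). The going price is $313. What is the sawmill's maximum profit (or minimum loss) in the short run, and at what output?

Profit = -$127 at x = 12

AVC = 121 - 28x + 2x^2 has its minimum $23 at x = 7; price $313 clears that bar, so the firm operates.
With MC = 121 - 56x + 6x^2, P = MC on the upward-sloping part at x* = 12.
TR = 313·12 = 3756. TC = 3007 + 876 = 3883. Profit = 3756 − 3883 = -$127.
Shutting down would mean losing the fixed cost of $3007, so operating at a loss of $127 is better by $2880.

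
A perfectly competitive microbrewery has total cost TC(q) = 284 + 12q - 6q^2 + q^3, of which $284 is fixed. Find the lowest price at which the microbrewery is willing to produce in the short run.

Short-run supply begins at min AVC. From VC = 12q - 6q^2 + q^3, AVC = 12 - 6q + q^2.
At the minimum of AVC, MC = AVC. MC = 12 - 12q + 3q^2; setting MC = AVC gives 2q^2 - 6q = 0, so q = 3. min AVC = 3.
The firm shuts down for any P below $3.

$3 per unit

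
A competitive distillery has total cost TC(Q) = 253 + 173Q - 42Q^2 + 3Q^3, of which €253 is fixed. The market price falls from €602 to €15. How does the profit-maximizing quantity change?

Output falls from 13 to 0 (the firm shuts down)

AVC = 173 - 42Q + 3Q^2, minimized at Q = 7 where min AVC = €26. MC = 173 - 84Q + 9Q^2.
With P = €602 above the shutdown price, P = MC gives Q = 13.
At P = €15 < min AVC = €26, price no longer covers variable cost at any output, so the firm shuts down: Q = 0.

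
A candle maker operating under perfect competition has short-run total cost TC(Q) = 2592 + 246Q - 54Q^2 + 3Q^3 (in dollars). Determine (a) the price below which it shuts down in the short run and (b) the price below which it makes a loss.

Shutdown price = $3; break-even price = $246

AVC = 246 - 54Q + 3Q^2; minimized at Q = 9, giving min AVC = $3. That is the shutdown price.
ATC = 2592/Q + 246 - 54Q + 3Q^2. Setting dATC/dQ = −2592/Q^2 − 54 + 6Q = 0 gives Q = 12 (since 6·12^3 − 54·12^2 = 2592).
min ATC = 2592/12 + 246 − 54·12 + 3·12^2 = $246. That is the break-even price.
For $3 ≤ P < $246 the firm produces at a loss; below $3 it shuts down.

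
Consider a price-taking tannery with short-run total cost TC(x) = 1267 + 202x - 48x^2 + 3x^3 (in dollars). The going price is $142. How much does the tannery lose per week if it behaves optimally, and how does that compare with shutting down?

AVC = 202 - 48x + 3x^2 has its minimum $10 at x = 8; price $142 clears that bar, so the firm operates.
With MC = 202 - 96x + 9x^2, P = MC on the upward-sloping part at x* = 10.
TR = 142·10 = 1420. TC = 1267 + 220 = 1487. Profit = 1420 − 1487 = -$67.
That loss of $67 beats the $1267 the firm would lose by shutting down; producing recovers $1200 of fixed cost.

Profit = -$67 at x = 10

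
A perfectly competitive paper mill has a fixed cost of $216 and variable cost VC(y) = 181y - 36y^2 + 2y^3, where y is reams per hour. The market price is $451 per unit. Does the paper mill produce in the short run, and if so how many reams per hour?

Produce at y = 15

Variable cost is VC = 181y - 36y^2 + 2y^3, so AVC = VC/y = 181 - 36y + 2y^2 and MC = dTC/dy = 181 - 72y + 6y^2.
The AVC parabola has its vertex at y = 36/4 = 9, where AVC = 181 - 36·9 + 2·9^2 = $19.
P = $451 exceeds min AVC = $19, so the firm stays open.
Solving P = MC: -270 - 72y + 6y^2 = 0 ⇒ y = -3 or 15. On the upward-sloping branch, y* = 15.
Check: AVC at y = 15 is $91 ≤ P, so revenue covers variable cost.
Profit = P·y − TC = 451·15 − 1581 = $5184.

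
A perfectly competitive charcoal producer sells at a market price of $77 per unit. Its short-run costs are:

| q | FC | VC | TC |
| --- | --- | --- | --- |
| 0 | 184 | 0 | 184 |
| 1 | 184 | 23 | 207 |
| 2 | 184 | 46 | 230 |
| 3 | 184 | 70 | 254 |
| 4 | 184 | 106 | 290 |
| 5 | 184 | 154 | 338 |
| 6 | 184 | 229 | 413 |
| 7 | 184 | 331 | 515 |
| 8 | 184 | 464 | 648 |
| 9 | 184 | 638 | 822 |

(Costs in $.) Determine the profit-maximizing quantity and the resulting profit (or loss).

q = 6; profit = $49

Profit at each row (π = 77q − TC): q=0: -184; q=1: -130; q=2: -76; q=3: -23; q=4: 18; q=5: 47; q=6: 49; q=7: 24; q=8: -32; q=9: -129.
Profit is maximized at q = 6. AVC there is 229/6 = $38.17 ≤ P, so producing beats shutting down (which would give -$184).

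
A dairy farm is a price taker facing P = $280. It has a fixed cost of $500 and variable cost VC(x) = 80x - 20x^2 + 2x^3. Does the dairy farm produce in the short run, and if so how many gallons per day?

Strip out fixed cost: VC = 80x - 20x^2 + 2x^3. Then AVC = 80 - 20x + 2x^2 and MC = 80 - 40x + 6x^2.
AVC hits its minimum where MC = AVC, at x = 5, giving min AVC = 80 - 20·5 + 2·5^2 = $30.
P = $280 exceeds min AVC = $30, so the firm stays open.
P = MC gives -200 - 40x + 6x^2 = 0, with roots -10/3 and 10. Take the larger (rising MC): x* = 10.
Check: AVC at x = 10 is $80 ≤ P, so revenue covers variable cost.
Profit = P·x − TC = 280·10 − 1300 = $1500.

Produce at x = 10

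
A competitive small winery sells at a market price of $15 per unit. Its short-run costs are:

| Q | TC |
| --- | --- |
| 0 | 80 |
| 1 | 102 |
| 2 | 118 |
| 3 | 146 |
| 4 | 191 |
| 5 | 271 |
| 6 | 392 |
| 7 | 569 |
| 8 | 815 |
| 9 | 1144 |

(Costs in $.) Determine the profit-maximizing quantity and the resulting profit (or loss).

Tabulate TR − TC: Q=0: -80; Q=1: -87; Q=2: -88; Q=3: -101; Q=4: -131; Q=5: -196; Q=6: -302; Q=7: -464; Q=8: -695; Q=9: -1009.
Profit is highest at Q = 0. Equivalently, the lowest AVC in the table is 38/2 ≈ $19 at Q = 2, and P = $15 falls below it — price never covers variable cost, so the firm shuts down and loses only its fixed cost.

Q = 0 (shut down); profit = -$80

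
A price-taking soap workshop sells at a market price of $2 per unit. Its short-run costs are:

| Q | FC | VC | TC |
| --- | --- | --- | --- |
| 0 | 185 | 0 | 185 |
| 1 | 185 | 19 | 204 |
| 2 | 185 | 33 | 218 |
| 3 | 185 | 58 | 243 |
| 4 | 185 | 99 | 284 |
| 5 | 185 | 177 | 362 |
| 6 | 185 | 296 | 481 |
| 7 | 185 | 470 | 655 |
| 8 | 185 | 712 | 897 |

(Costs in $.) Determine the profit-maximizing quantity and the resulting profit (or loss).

Profit at each row (π = 2Q − TC): Q=0: -185; Q=1: -202; Q=2: -214; Q=3: -237; Q=4: -276; Q=5: -352; Q=6: -469; Q=7: -641; Q=8: -881.
Profit is highest at Q = 0. Equivalently, the lowest AVC in the table is 33/2 ≈ $16.50 at Q = 2, and P = $2 falls below it — price never covers variable cost, so the firm shuts down and loses only its fixed cost.

Q = 0 (shut down); profit = -$185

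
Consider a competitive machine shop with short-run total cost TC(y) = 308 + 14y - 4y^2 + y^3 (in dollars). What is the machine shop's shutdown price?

The shutdown price is the minimum of AVC. VC = 14y - 4y^2 + y^3, so AVC = 14 - 4y + y^2.
dAVC/dy = -4 + 2y = 0 gives y = 2. min AVC = 14 - 4·2 + 2^2 = 10.
The firm shuts down for any P below $10.

$10 per unit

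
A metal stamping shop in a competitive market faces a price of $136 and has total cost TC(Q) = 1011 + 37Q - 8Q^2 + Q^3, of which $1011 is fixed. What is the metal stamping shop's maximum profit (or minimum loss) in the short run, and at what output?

Profit = -$201 at Q = 9

AVC = 37 - 8Q + Q^2; min AVC = $21 at Q = 4. Since P = $136 ≥ min AVC, the firm produces.
MC = 37 - 16Q + 3Q^2. Setting P = MC and taking the root on the rising branch gives Q* = 9.
TR = 136·9 = 1224. TC = 1011 + 414 = 1425. Profit = 1224 − 1425 = -$201.
Shutting down would mean losing the fixed cost of $1011, so operating at a loss of $201 is better by $810.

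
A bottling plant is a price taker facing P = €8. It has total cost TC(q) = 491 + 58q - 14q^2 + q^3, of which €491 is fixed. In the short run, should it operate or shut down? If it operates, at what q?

Shut down

From TC, MC = TC'(q) = 58 - 28q + 3q^2 and AVC = VC/q = 58 - 14q + q^2.
AVC is minimized where dAVC/dq = -14 + 2q = 0, at q = 7; min AVC = 58 - 14·7 + 7^2 = €9.
Since P = €8 < min AVC = €9, price fails to cover variable cost at any output.
Shutting down limits the loss to fixed cost, €491.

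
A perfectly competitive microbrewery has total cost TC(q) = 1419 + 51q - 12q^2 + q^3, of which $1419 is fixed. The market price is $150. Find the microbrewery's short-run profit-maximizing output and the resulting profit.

Profit = -$209 at q = 11

AVC = 51 - 12q + q^2; min AVC = $15 at q = 6. Since P = $150 ≥ min AVC, the firm produces.
MC = 51 - 24q + 3q^2. Setting P = MC and taking the root on the rising branch gives q* = 11.
TR = 150·11 = 1650. TC = 1419 + 440 = 1859. Profit = 1650 − 1859 = -$209.
By producing, the firm covers all variable cost plus $1210 of fixed cost; shutting down would lose the full $1419.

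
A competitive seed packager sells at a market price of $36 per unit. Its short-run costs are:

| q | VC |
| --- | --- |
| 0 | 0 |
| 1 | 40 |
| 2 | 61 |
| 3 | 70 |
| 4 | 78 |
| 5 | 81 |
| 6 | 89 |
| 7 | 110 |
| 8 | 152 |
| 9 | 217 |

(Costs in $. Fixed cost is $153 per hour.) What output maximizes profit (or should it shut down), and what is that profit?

q = 7; profit = -$11

Profit at each row (π = 36q − TC): q=0: -153; q=1: -157; q=2: -142; q=3: -115; q=4: -87; q=5: -54; q=6: -26; q=7: -11; q=8: -17; q=9: -46.
Profit is maximized at q = 7. AVC there is 110/7 = $15.71 ≤ P, so producing beats shutting down (which would give -$153).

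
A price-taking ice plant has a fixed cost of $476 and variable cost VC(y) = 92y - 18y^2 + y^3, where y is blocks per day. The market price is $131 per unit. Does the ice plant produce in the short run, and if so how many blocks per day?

Variable cost is VC = 92y - 18y^2 + y^3, so AVC = VC/y = 92 - 18y + y^2 and MC = dTC/dy = 92 - 36y + 3y^2.
The AVC parabola has its vertex at y = 18/2 = 9, where AVC = 92 - 18·9 + 9^2 = $11.
Because $131 ≥ $11, revenue can cover variable cost; the firm operates.
Solving P = MC: -39 - 36y + 3y^2 = 0 ⇒ y = -1 or 13. On the upward-sloping branch, y* = 13.
Check: AVC at y = 13 is $27 ≤ P, so revenue covers variable cost.
Profit = P·y − TC = 131·13 − 827 = $876.

Produce at y = 13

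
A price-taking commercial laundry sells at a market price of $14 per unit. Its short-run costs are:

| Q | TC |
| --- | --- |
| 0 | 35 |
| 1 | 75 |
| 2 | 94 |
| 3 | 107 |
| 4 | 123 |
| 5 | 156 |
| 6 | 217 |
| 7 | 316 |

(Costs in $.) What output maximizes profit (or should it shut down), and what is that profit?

Profit at each row (π = 14Q − TC): Q=0: -35; Q=1: -61; Q=2: -66; Q=3: -65; Q=4: -67; Q=5: -86; Q=6: -133; Q=7: -218.
Profit is highest at Q = 0. Equivalently, the lowest AVC in the table is 88/4 ≈ $22 at Q = 4, and P = $14 falls below it — price never covers variable cost, so the firm shuts down and loses only its fixed cost.

Q = 0 (shut down); profit = -$35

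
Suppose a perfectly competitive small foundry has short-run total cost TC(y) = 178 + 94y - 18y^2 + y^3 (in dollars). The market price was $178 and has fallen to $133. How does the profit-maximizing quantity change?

MC = 94 - 36y + 3y^2; the shutdown threshold is min AVC = $13 (at y = 9).
At P = $178 ≥ min AVC, set P = MC on the rising branch: y = 14.
At P = $133 ≥ min AVC, set P = MC: y = 13. The firm stays open but cuts output.

Output falls from 14 to 13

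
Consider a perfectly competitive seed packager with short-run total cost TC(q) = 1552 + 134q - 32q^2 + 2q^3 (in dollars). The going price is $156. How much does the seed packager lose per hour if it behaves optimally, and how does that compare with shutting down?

Profit = -$100 at q = 11

AVC = 134 - 32q + 2q^2; min AVC = $6 at q = 8. Since P = $156 ≥ min AVC, the firm produces.
MC = 134 - 64q + 6q^2. Setting P = MC and taking the root on the rising branch gives q* = 11.
TR = 156·11 = 1716. TC = 1552 + 264 = 1816. Profit = 1716 − 1816 = -$100.
Shutting down would mean losing the fixed cost of $1552, so operating at a loss of $100 is better by $1452.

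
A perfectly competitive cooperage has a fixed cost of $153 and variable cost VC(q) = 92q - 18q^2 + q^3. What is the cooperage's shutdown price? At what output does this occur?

The shutdown price is the minimum of AVC. VC = 92q - 18q^2 + q^3, so AVC = 92 - 18q + q^2.
At the minimum of AVC, MC = AVC. MC = 92 - 36q + 3q^2; setting MC = AVC gives 2q^2 - 18q = 0, so q = 9. min AVC = 11.
The firm shuts down for any P below $11.

$11 per unit, at q = 9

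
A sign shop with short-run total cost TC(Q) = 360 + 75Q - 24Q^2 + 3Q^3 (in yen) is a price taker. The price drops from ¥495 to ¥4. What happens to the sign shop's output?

AVC = 75 - 24Q + 3Q^2, minimized at Q = 4 where min AVC = ¥27. MC = 75 - 48Q + 9Q^2.
With P = ¥495 above the shutdown price, P = MC gives Q = 10.
At P = ¥4 < min AVC = ¥27, price no longer covers variable cost at any output, so the firm shuts down: Q = 0.

Output falls from 10 to 0 (the firm shuts down)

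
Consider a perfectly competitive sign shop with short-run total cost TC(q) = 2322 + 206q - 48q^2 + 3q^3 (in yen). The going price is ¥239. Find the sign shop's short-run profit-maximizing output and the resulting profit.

Profit = -¥144 at q = 11

AVC = 206 - 48q + 3q^2 has its minimum ¥14 at q = 8; price ¥239 clears that bar, so the firm operates.
MC = 206 - 96q + 9q^2. Setting P = MC and taking the root on the rising branch gives q* = 11.
TR = 239·11 = 2629. TC = 2322 + 451 = 2773. Profit = 2629 − 2773 = -¥144.
That loss of ¥144 beats the ¥2322 the firm would lose by shutting down; producing recovers ¥2178 of fixed cost.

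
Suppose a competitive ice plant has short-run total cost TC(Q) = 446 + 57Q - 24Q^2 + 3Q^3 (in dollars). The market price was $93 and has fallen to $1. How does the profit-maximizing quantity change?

Output falls from 6 to 0 (the firm shuts down)

AVC = 57 - 24Q + 3Q^2, minimized at Q = 4 where min AVC = $9. MC = 57 - 48Q + 9Q^2.
With P = $93 above the shutdown price, P = MC gives Q = 6.
At P = $1 < min AVC = $9, price no longer covers variable cost at any output, so the firm shuts down: Q = 0.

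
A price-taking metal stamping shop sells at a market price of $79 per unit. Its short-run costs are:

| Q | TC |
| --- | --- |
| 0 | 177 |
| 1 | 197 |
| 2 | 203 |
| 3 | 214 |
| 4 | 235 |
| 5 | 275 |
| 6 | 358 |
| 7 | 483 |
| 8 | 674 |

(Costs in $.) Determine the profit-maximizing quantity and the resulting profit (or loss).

Q = 5; profit = $120

Tabulate TR − TC: Q=0: -177; Q=1: -118; Q=2: -45; Q=3: 23; Q=4: 81; Q=5: 120; Q=6: 116; Q=7: 70; Q=8: -42.
Profit is maximized at Q = 5. AVC there is 98/5 = $19.60 ≤ P, so producing beats shutting down (which would give -$177).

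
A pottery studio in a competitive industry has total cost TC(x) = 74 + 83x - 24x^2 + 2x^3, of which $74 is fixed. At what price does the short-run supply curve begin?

$11 per unit

The firm shuts down when price falls below the minimum of average variable cost. AVC = VC/x = 83 - 24x + 2x^2.
dAVC/dx = -24 + 4x = 0 gives x = 6. min AVC = 83 - 24·6 + 2·6^2 = 11.
So the shutdown price is $11.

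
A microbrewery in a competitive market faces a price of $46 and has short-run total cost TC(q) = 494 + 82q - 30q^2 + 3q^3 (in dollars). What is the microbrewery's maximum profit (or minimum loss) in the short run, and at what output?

AVC = 82 - 30q + 3q^2; min AVC = $7 at q = 5. Since P = $46 ≥ min AVC, the firm produces.
MC = 82 - 60q + 9q^2. Setting P = MC and taking the root on the rising branch gives q* = 6.
TR = 46·6 = 276. TC = 494 + 60 = 554. Profit = 276 − 554 = -$278.
Shutting down would mean losing the fixed cost of $494, so operating at a loss of $278 is better by $216.

Profit = -$278 at q = 6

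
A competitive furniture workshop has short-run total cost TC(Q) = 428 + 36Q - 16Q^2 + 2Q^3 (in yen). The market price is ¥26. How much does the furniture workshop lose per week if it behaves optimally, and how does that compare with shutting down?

AVC = 36 - 16Q + 2Q^2; min AVC = ¥4 at Q = 4. Since P = ¥26 ≥ min AVC, the firm produces.
MC = 36 - 32Q + 6Q^2. Setting P = MC and taking the root on the rising branch gives Q* = 5.
TR = 26·5 = 130. TC = 428 + 30 = 458. Profit = 130 − 458 = -¥328.
That loss of ¥328 beats the ¥428 the firm would lose by shutting down; producing recovers ¥100 of fixed cost.

Profit = -¥328 at Q = 5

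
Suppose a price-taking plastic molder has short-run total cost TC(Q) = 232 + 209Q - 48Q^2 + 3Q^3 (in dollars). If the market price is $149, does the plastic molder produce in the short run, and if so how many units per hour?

Produce at Q = 10

From TC, MC = TC'(Q) = 209 - 96Q + 9Q^2 and AVC = VC/Q = 209 - 48Q + 3Q^2.
AVC hits its minimum where MC = AVC, at Q = 8, giving min AVC = 209 - 48·8 + 3·8^2 = $17.
P = $149 exceeds min AVC = $17, so the firm stays open.
Solving P = MC: 60 - 96Q + 9Q^2 = 0 ⇒ Q = 2/3 or 10. On the upward-sloping branch, Q* = 10.
Check: AVC at Q = 10 is $29 ≤ P, so revenue covers variable cost.
Profit = P·Q − TC = 149·10 − 522 = $968.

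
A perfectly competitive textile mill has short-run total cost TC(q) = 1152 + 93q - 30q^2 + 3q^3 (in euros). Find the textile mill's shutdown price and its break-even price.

Shutdown price = min AVC. AVC = 93 - 30q + 3q^2, with vertex at q = 5 and minimum €18.
ATC = 1152/q + 93 - 30q + 3q^2. Setting dATC/dq = −1152/q^2 − 30 + 6q = 0 gives q = 8 (since 6·8^3 − 30·8^2 = 1152).
min ATC = 1152/8 + 93 − 30·8 + 3·8^2 = €189. That is the break-even price.
For €18 ≤ P < €189 the firm produces at a loss; below €18 it shuts down.

Shutdown price = €18; break-even price = €189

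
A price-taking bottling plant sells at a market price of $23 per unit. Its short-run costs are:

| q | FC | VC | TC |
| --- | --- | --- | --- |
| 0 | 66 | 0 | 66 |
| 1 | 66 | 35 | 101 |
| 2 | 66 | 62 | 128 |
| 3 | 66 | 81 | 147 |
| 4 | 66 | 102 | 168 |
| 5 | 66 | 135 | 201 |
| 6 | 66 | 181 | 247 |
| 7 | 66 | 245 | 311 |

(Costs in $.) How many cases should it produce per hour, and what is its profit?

q = 0 (shut down); profit = -$66

Compute π = P·q − TC at each output: q=0: -66; q=1: -78; q=2: -82; q=3: -78; q=4: -76; q=5: -86; q=6: -109; q=7: -150.
Profit is highest at q = 0. Equivalently, the lowest AVC in the table is 102/4 ≈ $25.50 at q = 4, and P = $23 falls below it — price never covers variable cost, so the firm shuts down and loses only its fixed cost.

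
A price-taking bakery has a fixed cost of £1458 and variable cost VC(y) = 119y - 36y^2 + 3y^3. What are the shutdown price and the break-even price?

Shutdown price = £11; break-even price = £200

AVC = 119 - 36y + 3y^2; minimized at y = 6, giving min AVC = £11. That is the shutdown price.
ATC = 1458/y + 119 - 36y + 3y^2. Setting dATC/dy = −1458/y^2 − 36 + 6y = 0 gives y = 9 (since 6·9^3 − 36·9^2 = 1458).
min ATC = 1458/9 + 119 − 36·9 + 3·9^2 = £200. That is the break-even price.
Between these two prices the firm operates at a loss; above £200 it earns a profit.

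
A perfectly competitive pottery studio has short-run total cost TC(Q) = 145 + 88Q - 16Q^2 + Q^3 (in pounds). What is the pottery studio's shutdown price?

£24 per unit

The shutdown price is the minimum of AVC. VC = 88Q - 16Q^2 + Q^3, so AVC = 88 - 16Q + Q^2.
dAVC/dQ = -16 + 2Q = 0 gives Q = 8. min AVC = 88 - 16·8 + 8^2 = 24.
For P < £24 the firm produces nothing.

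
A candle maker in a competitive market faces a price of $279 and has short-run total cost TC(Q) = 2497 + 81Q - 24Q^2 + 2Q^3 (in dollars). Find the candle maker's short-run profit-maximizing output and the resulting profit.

Profit = -$77 at Q = 11

AVC = 81 - 24Q + 2Q^2 has its minimum $9 at Q = 6; price $279 clears that bar, so the firm operates.
MC = 81 - 48Q + 6Q^2. Setting P = MC and taking the root on the rising branch gives Q* = 11.
TR = 279·11 = 3069. TC = 2497 + 649 = 3146. Profit = 3069 − 3146 = -$77.
That loss of $77 beats the $2497 the firm would lose by shutting down; producing recovers $2420 of fixed cost.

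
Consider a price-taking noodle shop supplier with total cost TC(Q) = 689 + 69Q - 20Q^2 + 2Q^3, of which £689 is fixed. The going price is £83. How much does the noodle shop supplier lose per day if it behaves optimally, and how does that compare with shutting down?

Profit = -£297 at Q = 7

AVC = 69 - 20Q + 2Q^2 has its minimum £19 at Q = 5; price £83 clears that bar, so the firm operates.
With MC = 69 - 40Q + 6Q^2, P = MC on the upward-sloping part at Q* = 7.
TR = 83·7 = 581. TC = 689 + 189 = 878. Profit = 581 − 878 = -£297.
By producing, the firm covers all variable cost plus £392 of fixed cost; shutting down would lose the full £689.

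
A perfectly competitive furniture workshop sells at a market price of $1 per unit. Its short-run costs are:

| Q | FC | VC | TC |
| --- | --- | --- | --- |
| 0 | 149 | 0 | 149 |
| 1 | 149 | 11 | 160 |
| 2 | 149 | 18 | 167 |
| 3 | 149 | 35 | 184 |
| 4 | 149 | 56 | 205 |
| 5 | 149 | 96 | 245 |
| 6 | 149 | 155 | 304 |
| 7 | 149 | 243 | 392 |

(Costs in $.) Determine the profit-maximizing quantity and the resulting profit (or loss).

Q = 0 (shut down); profit = -$149

Compute π = P·Q − TC at each output: Q=0: -149; Q=1: -159; Q=2: -165; Q=3: -181; Q=4: -201; Q=5: -240; Q=6: -298; Q=7: -385.
Profit is highest at Q = 0. Equivalently, the lowest AVC in the table is 18/2 ≈ $9 at Q = 2, and P = $1 falls below it — price never covers variable cost, so the firm shuts down and loses only its fixed cost.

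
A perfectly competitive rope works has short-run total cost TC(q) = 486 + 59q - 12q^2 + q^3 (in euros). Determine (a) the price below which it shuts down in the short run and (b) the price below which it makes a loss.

Shutdown price = min AVC. AVC = 59 - 12q + q^2, with vertex at q = 6 and minimum €23.
ATC = 486/q + 59 - 12q + q^2. Setting dATC/dq = −486/q^2 − 12 + 2q = 0 gives q = 9 (since 2·9^3 − 12·9^2 = 486).
min ATC = 486/9 + 59 − 12·9 + 9^2 = €86. That is the break-even price.
Between these two prices the firm operates at a loss; above €86 it earns a profit.

Shutdown price = €23; break-even price = €86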